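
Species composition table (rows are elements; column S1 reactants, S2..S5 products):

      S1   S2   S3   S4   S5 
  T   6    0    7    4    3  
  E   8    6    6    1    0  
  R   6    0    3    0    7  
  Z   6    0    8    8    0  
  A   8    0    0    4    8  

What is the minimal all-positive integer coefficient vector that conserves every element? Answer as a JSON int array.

Coefficients: [4, 4, 1, 2, 3]

T: 4·6 = 24 | 4·0+1·7+2·4+3·3 = 24
E: 4·8 = 32 | 4·6+1·6+2·1+3·0 = 32
R: 4·6 = 24 | 4·0+1·3+2·0+3·7 = 24
Z: 4·6 = 24 | 4·0+1·8+2·8+3·0 = 24
A: 4·8 = 32 | 4·0+1·0+2·4+3·8 = 32
gcd(4,4,1,2,3) = 1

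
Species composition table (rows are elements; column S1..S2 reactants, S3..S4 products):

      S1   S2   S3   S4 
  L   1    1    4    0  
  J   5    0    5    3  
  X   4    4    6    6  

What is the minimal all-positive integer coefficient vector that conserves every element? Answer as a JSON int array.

L: 6·1+6·1 = 12 | 3·4+5·0 = 12
J: 6·5+6·0 = 30 | 3·5+5·3 = 30
X: 6·4+6·4 = 48 | 3·6+5·6 = 48
gcd(6,6,3,5) = 1

Coefficients: [6, 6, 3, 5]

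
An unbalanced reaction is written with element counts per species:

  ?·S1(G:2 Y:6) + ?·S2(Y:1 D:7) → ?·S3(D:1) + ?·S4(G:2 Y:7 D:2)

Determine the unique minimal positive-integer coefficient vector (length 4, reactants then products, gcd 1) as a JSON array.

Coefficients: [1, 1, 5, 1]

G: 1·2+1·0 = 2 | 5·0+1·2 = 2
Y: 1·6+1·1 = 7 | 5·0+1·7 = 7
D: 1·0+1·7 = 7 | 5·1+1·2 = 7
gcd(1,1,5,1) = 1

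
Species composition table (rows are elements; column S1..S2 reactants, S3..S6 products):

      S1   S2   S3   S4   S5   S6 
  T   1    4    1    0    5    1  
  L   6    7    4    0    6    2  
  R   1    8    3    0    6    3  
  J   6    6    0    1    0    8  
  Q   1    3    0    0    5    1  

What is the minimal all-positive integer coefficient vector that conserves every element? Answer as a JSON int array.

Coefficients: [1, 4, 4, 6, 2, 3]

T: 1·1+4·4 = 17 | 4·1+6·0+2·5+3·1 = 17
L: 1·6+4·7 = 34 | 4·4+6·0+2·6+3·2 = 34
R: 1·1+4·8 = 33 | 4·3+6·0+2·6+3·3 = 33
J: 1·6+4·6 = 30 | 4·0+6·1+2·0+3·8 = 30
Q: 1·1+4·3 = 13 | 4·0+6·0+2·5+3·1 = 13
gcd(1,4,4,6,2,3) = 1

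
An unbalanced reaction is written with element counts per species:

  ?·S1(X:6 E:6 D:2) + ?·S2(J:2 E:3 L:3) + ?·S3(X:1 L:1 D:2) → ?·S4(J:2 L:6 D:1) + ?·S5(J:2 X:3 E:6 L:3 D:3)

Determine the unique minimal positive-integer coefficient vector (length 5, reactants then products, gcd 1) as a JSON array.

Coefficients: [1, 6, 6, 2, 4]

J: 1·0+6·2+6·0 = 12 | 2·2+4·2 = 12
X: 1·6+6·0+6·1 = 12 | 2·0+4·3 = 12
E: 1·6+6·3+6·0 = 24 | 2·0+4·6 = 24
L: 1·0+6·3+6·1 = 24 | 2·6+4·3 = 24
D: 1·2+6·0+6·2 = 14 | 2·1+4·3 = 14
gcd(1,6,6,2,4) = 1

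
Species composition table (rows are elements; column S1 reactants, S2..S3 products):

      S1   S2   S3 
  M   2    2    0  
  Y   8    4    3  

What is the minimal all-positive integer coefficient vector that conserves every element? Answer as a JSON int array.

Coefficients: [3, 3, 4]

M: 3·2 = 6 | 3·2+4·0 = 6
Y: 3·8 = 24 | 3·4+4·3 = 24
gcd(3,3,4) = 1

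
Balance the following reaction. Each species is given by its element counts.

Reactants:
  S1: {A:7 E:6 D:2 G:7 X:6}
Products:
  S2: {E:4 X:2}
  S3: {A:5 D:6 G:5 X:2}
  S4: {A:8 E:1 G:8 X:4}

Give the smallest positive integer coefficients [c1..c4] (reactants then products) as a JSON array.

A: 3·7 = 21 | 4·0+1·5+2·8 = 21
E: 3·6 = 18 | 4·4+1·0+2·1 = 18
D: 3·2 = 6 | 4·0+1·6+2·0 = 6
G: 3·7 = 21 | 4·0+1·5+2·8 = 21
X: 3·6 = 18 | 4·2+1·2+2·4 = 18
gcd(3,4,1,2) = 1

Coefficients: [3, 4, 1, 2]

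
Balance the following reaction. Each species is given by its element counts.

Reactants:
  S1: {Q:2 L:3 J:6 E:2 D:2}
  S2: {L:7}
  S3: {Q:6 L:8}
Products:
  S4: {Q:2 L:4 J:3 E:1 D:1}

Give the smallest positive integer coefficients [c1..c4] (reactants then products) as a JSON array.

Q: 3·2+1·0+1·6 = 12 | 6·2 = 12
L: 3·3+1·7+1·8 = 24 | 6·4 = 24
J: 3·6+1·0+1·0 = 18 | 6·3 = 18
E: 3·2+1·0+1·0 = 6 | 6·1 = 6
D: 3·2+1·0+1·0 = 6 | 6·1 = 6
gcd(3,1,1,6) = 1

Coefficients: [3, 1, 1, 6]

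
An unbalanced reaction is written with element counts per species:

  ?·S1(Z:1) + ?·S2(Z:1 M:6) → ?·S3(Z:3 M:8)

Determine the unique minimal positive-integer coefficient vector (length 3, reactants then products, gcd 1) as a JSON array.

Coefficients: [5, 4, 3]

Z: 5·1+4·1 = 9 | 3·3 = 9
M: 5·0+4·6 = 24 | 3·8 = 24
gcd(5,4,3) = 1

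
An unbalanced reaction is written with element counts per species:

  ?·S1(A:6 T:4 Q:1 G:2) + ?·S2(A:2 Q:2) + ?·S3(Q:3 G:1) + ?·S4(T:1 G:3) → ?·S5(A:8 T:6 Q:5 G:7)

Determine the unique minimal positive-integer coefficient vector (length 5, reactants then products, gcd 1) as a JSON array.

Coefficients: [6, 2, 5, 6, 5]

A: 6·6+2·2+5·0+6·0 = 40 | 5·8 = 40
T: 6·4+2·0+5·0+6·1 = 30 | 5·6 = 30
Q: 6·1+2·2+5·3+6·0 = 25 | 5·5 = 25
G: 6·2+2·0+5·1+6·3 = 35 | 5·7 = 35
gcd(6,2,5,6,5) = 1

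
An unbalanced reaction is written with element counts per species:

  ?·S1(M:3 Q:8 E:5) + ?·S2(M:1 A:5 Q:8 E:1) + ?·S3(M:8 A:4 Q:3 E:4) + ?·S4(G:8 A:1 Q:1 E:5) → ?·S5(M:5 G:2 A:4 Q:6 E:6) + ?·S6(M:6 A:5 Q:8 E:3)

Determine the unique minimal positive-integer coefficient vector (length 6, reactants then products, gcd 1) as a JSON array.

M: 2·3+4·1+5·8+1·0 = 50 | 4·5+5·6 = 50
G: 2·0+4·0+5·0+1·8 = 8 | 4·2+5·0 = 8
A: 2·0+4·5+5·4+1·1 = 41 | 4·4+5·5 = 41
Q: 2·8+4·8+5·3+1·1 = 64 | 4·6+5·8 = 64
E: 2·5+4·1+5·4+1·5 = 39 | 4·6+5·3 = 39
gcd(2,4,5,1,4,5) = 1

Coefficients: [2, 4, 5, 1, 4, 5]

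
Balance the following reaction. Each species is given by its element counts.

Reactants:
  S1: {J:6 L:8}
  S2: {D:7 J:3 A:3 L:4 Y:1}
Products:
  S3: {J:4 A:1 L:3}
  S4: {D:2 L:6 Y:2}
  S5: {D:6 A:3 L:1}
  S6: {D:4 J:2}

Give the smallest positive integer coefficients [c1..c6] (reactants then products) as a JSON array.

D: 2·0+6·7 = 42 | 6·0+3·2+4·6+3·4 = 42
J: 2·6+6·3 = 30 | 6·4+3·0+4·0+3·2 = 30
A: 2·0+6·3 = 18 | 6·1+3·0+4·3+3·0 = 18
L: 2·8+6·4 = 40 | 6·3+3·6+4·1+3·0 = 40
Y: 2·0+6·1 = 6 | 6·0+3·2+4·0+3·0 = 6
gcd(2,6,6,3,4,3) = 1

Coefficients: [2, 6, 6, 3, 4, 3]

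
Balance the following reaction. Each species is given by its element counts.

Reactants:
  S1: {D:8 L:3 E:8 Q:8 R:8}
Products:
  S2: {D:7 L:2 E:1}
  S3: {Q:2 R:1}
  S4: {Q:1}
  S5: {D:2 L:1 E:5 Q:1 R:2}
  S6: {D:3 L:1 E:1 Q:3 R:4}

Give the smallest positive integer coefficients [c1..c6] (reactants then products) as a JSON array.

D: 3·8 = 24 | 1·7+4·0+3·0+4·2+3·3 = 24
L: 3·3 = 9 | 1·2+4·0+3·0+4·1+3·1 = 9
E: 3·8 = 24 | 1·1+4·0+3·0+4·5+3·1 = 24
Q: 3·8 = 24 | 1·0+4·2+3·1+4·1+3·3 = 24
R: 3·8 = 24 | 1·0+4·1+3·0+4·2+3·4 = 24
gcd(3,1,4,3,4,3) = 1

Coefficients: [3, 1, 4, 3, 4, 3]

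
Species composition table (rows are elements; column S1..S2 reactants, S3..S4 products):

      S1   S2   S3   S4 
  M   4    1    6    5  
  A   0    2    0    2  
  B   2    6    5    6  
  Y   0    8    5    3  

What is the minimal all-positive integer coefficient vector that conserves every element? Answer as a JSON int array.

M: 5·4+2·1 = 22 | 2·6+2·5 = 22
A: 5·0+2·2 = 4 | 2·0+2·2 = 4
B: 5·2+2·6 = 22 | 2·5+2·6 = 22
Y: 5·0+2·8 = 16 | 2·5+2·3 = 16
gcd(5,2,2,2) = 1

Coefficients: [5, 2, 2, 2]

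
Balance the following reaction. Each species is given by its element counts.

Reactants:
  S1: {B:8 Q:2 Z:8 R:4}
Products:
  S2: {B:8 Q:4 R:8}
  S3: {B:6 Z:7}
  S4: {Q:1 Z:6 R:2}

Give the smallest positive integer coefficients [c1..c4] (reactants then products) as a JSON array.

B: 5·8 = 40 | 2·8+4·6+2·0 = 40
Q: 5·2 = 10 | 2·4+4·0+2·1 = 10
Z: 5·8 = 40 | 2·0+4·7+2·6 = 40
R: 5·4 = 20 | 2·8+4·0+2·2 = 20
gcd(5,2,4,2) = 1

Coefficients: [5, 2, 4, 2]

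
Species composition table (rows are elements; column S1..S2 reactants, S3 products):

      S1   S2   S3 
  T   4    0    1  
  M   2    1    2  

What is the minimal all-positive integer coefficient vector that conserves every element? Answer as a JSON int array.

Coefficients: [1, 6, 4]

T: 1·4+6·0 = 4 | 4·1 = 4
M: 1·2+6·1 = 8 | 4·2 = 8
gcd(1,6,4) = 1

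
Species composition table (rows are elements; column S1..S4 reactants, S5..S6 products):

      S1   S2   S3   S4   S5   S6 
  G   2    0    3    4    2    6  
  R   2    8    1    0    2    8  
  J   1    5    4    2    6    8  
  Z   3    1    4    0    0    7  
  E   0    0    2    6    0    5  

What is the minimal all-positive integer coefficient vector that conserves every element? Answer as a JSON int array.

Coefficients: [3, 3, 4, 2, 1, 4]

G: 3·2+3·0+4·3+2·4 = 26 | 1·2+4·6 = 26
R: 3·2+3·8+4·1+2·0 = 34 | 1·2+4·8 = 34
J: 3·1+3·5+4·4+2·2 = 38 | 1·6+4·8 = 38
Z: 3·3+3·1+4·4+2·0 = 28 | 1·0+4·7 = 28
E: 3·0+3·0+4·2+2·6 = 20 | 1·0+4·5 = 20
gcd(3,3,4,2,1,4) = 1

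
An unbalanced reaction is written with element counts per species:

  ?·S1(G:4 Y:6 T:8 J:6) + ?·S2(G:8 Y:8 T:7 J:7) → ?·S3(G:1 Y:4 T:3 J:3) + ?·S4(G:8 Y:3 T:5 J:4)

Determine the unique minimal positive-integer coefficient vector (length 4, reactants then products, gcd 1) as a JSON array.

Coefficients: [1, 2, 4, 2]

G: 1·4+2·8 = 20 | 4·1+2·8 = 20
Y: 1·6+2·8 = 22 | 4·4+2·3 = 22
T: 1·8+2·7 = 22 | 4·3+2·5 = 22
J: 1·6+2·7 = 20 | 4·3+2·4 = 20
gcd(1,2,4,2) = 1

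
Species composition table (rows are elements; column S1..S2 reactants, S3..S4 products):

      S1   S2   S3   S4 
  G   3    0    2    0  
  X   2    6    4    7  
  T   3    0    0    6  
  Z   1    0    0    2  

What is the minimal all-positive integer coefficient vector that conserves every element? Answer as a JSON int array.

G: 4·3+5·0 = 12 | 6·2+2·0 = 12
X: 4·2+5·6 = 38 | 6·4+2·7 = 38
T: 4·3+5·0 = 12 | 6·0+2·6 = 12
Z: 4·1+5·0 = 4 | 6·0+2·2 = 4
gcd(4,5,6,2) = 1

Coefficients: [4, 5, 6, 2]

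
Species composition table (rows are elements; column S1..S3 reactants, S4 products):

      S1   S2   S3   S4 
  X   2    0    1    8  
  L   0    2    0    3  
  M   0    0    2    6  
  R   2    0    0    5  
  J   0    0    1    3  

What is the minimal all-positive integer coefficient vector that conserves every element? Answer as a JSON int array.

Coefficients: [5, 3, 6, 2]

X: 5·2+3·0+6·1 = 16 | 2·8 = 16
L: 5·0+3·2+6·0 = 6 | 2·3 = 6
M: 5·0+3·0+6·2 = 12 | 2·6 = 12
R: 5·2+3·0+6·0 = 10 | 2·5 = 10
J: 5·0+3·0+6·1 = 6 | 2·3 = 6
gcd(5,3,6,2) = 1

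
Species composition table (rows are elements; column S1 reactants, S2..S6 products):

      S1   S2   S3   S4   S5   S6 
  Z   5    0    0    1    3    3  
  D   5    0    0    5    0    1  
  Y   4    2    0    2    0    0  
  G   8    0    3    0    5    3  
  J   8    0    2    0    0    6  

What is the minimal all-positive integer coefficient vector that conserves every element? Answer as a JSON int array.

Coefficients: [5, 6, 5, 4, 2, 5]

Z: 5·5 = 25 | 6·0+5·0+4·1+2·3+5·3 = 25
D: 5·5 = 25 | 6·0+5·0+4·5+2·0+5·1 = 25
Y: 5·4 = 20 | 6·2+5·0+4·2+2·0+5·0 = 20
G: 5·8 = 40 | 6·0+5·3+4·0+2·5+5·3 = 40
J: 5·8 = 40 | 6·0+5·2+4·0+2·0+5·6 = 40
gcd(5,6,5,4,2,5) = 1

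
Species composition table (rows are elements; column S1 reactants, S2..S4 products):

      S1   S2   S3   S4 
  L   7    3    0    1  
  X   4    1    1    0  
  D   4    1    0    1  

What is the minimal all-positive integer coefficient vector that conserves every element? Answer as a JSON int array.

L: 2·7 = 14 | 3·3+5·0+5·1 = 14
X: 2·4 = 8 | 3·1+5·1+5·0 = 8
D: 2·4 = 8 | 3·1+5·0+5·1 = 8
gcd(2,3,5,5) = 1

Coefficients: [2, 3, 5, 5]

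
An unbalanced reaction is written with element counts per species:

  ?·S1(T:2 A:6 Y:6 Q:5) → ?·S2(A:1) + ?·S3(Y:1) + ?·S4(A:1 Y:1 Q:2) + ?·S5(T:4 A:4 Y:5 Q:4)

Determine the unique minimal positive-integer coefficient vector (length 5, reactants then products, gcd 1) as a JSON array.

T: 2·2 = 4 | 5·0+4·0+3·0+1·4 = 4
A: 2·6 = 12 | 5·1+4·0+3·1+1·4 = 12
Y: 2·6 = 12 | 5·0+4·1+3·1+1·5 = 12
Q: 2·5 = 10 | 5·0+4·0+3·2+1·4 = 10
gcd(2,5,4,3,1) = 1

Coefficients: [2, 5, 4, 3, 1]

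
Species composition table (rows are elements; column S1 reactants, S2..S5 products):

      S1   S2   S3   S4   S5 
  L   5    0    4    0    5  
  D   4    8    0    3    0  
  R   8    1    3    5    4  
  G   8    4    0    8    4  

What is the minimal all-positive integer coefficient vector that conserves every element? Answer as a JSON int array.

L: 5·5 = 25 | 1·0+5·4+4·0+1·5 = 25
D: 5·4 = 20 | 1·8+5·0+4·3+1·0 = 20
R: 5·8 = 40 | 1·1+5·3+4·5+1·4 = 40
G: 5·8 = 40 | 1·4+5·0+4·8+1·4 = 40
gcd(5,1,5,4,1) = 1

Coefficients: [5, 1, 5, 4, 1]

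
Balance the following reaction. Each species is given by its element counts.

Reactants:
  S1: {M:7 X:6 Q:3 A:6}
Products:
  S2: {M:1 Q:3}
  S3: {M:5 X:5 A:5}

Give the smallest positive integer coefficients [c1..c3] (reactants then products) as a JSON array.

M: 5·7 = 35 | 5·1+6·5 = 35
X: 5·6 = 30 | 5·0+6·5 = 30
Q: 5·3 = 15 | 5·3+6·0 = 15
A: 5·6 = 30 | 5·0+6·5 = 30
gcd(5,5,6) = 1

Coefficients: [5, 5, 6]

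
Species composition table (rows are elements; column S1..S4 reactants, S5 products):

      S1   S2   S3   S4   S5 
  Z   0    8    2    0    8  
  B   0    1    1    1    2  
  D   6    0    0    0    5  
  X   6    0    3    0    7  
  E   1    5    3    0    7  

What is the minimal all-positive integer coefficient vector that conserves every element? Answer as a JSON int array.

Coefficients: [5, 5, 4, 3, 6]

Z: 5·0+5·8+4·2+3·0 = 48 | 6·8 = 48
B: 5·0+5·1+4·1+3·1 = 12 | 6·2 = 12
D: 5·6+5·0+4·0+3·0 = 30 | 6·5 = 30
X: 5·6+5·0+4·3+3·0 = 42 | 6·7 = 42
E: 5·1+5·5+4·3+3·0 = 42 | 6·7 = 42
gcd(5,5,4,3,6) = 1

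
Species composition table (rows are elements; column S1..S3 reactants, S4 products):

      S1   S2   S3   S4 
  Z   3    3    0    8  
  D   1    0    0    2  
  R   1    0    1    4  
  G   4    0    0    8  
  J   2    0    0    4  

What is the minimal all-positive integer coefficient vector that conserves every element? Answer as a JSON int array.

Coefficients: [6, 2, 6, 3]

Z: 6·3+2·3+6·0 = 24 | 3·8 = 24
D: 6·1+2·0+6·0 = 6 | 3·2 = 6
R: 6·1+2·0+6·1 = 12 | 3·4 = 12
G: 6·4+2·0+6·0 = 24 | 3·8 = 24
J: 6·2+2·0+6·0 = 12 | 3·4 = 12
gcd(6,2,6,3) = 1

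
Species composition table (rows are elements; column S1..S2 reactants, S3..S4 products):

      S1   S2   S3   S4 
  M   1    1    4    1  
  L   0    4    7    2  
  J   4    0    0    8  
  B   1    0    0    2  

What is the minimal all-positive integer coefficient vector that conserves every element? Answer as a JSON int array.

M: 6·1+5·1 = 11 | 2·4+3·1 = 11
L: 6·0+5·4 = 20 | 2·7+3·2 = 20
J: 6·4+5·0 = 24 | 2·0+3·8 = 24
B: 6·1+5·0 = 6 | 2·0+3·2 = 6
gcd(6,5,2,3) = 1

Coefficients: [6, 5, 2, 3]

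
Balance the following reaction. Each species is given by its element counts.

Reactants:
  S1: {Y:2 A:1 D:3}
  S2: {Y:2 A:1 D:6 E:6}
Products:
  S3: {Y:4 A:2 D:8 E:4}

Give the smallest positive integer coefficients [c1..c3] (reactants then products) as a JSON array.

Coefficients: [4, 2, 3]

Y: 4·2+2·2 = 12 | 3·4 = 12
A: 4·1+2·1 = 6 | 3·2 = 6
D: 4·3+2·6 = 24 | 3·8 = 24
E: 4·0+2·6 = 12 | 3·4 = 12
gcd(4,2,3) = 1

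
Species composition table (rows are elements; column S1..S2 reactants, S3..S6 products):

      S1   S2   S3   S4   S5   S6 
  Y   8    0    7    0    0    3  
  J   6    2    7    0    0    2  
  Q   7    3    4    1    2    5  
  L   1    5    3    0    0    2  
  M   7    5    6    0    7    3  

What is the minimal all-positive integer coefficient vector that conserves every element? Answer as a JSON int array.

Coefficients: [5, 3, 4, 4, 2, 4]

Y: 5·8+3·0 = 40 | 4·7+4·0+2·0+4·3 = 40
J: 5·6+3·2 = 36 | 4·7+4·0+2·0+4·2 = 36
Q: 5·7+3·3 = 44 | 4·4+4·1+2·2+4·5 = 44
L: 5·1+3·5 = 20 | 4·3+4·0+2·0+4·2 = 20
M: 5·7+3·5 = 50 | 4·6+4·0+2·7+4·3 = 50
gcd(5,3,4,4,2,4) = 1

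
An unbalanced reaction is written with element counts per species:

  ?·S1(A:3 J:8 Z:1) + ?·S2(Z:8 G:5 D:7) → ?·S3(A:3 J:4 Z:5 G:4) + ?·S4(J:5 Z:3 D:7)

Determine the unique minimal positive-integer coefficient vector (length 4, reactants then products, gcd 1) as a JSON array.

Coefficients: [5, 4, 5, 4]

A: 5·3+4·0 = 15 | 5·3+4·0 = 15
J: 5·8+4·0 = 40 | 5·4+4·5 = 40
Z: 5·1+4·8 = 37 | 5·5+4·3 = 37
G: 5·0+4·5 = 20 | 5·4+4·0 = 20
D: 5·0+4·7 = 28 | 5·0+4·7 = 28
gcd(5,4,5,4) = 1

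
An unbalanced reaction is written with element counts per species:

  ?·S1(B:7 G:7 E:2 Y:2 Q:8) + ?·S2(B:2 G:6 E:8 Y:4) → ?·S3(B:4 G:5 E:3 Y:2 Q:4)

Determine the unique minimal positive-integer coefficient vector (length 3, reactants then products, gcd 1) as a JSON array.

Coefficients: [2, 1, 4]

B: 2·7+1·2 = 16 | 4·4 = 16
G: 2·7+1·6 = 20 | 4·5 = 20
E: 2·2+1·8 = 12 | 4·3 = 12
Y: 2·2+1·4 = 8 | 4·2 = 8
Q: 2·8+1·0 = 16 | 4·4 = 16
gcd(2,1,4) = 1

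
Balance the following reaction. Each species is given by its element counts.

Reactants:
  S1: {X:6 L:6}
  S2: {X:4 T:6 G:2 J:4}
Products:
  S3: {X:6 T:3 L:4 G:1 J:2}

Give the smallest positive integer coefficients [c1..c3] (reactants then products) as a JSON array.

Coefficients: [4, 3, 6]

X: 4·6+3·4 = 36 | 6·6 = 36
T: 4·0+3·6 = 18 | 6·3 = 18
L: 4·6+3·0 = 24 | 6·4 = 24
G: 4·0+3·2 = 6 | 6·1 = 6
J: 4·0+3·4 = 12 | 6·2 = 12
gcd(4,3,6) = 1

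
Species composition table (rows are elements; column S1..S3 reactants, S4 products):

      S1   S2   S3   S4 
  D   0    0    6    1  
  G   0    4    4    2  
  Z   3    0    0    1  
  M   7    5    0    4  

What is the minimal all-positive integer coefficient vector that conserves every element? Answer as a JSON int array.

Coefficients: [2, 2, 1, 6]

D: 2·0+2·0+1·6 = 6 | 6·1 = 6
G: 2·0+2·4+1·4 = 12 | 6·2 = 12
Z: 2·3+2·0+1·0 = 6 | 6·1 = 6
M: 2·7+2·5+1·0 = 24 | 6·4 = 24
gcd(2,2,1,6) = 1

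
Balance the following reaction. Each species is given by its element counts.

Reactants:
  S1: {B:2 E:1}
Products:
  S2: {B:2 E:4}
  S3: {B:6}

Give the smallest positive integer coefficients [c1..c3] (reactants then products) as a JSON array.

B: 4·2 = 8 | 1·2+1·6 = 8
E: 4·1 = 4 | 1·4+1·0 = 4
gcd(4,1,1) = 1

Coefficients: [4, 1, 1]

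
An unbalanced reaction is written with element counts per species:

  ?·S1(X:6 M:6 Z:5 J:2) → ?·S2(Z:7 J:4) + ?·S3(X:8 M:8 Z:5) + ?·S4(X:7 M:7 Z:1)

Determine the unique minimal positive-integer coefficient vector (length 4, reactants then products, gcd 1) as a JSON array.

Coefficients: [6, 3, 1, 4]

X: 6·6 = 36 | 3·0+1·8+4·7 = 36
M: 6·6 = 36 | 3·0+1·8+4·7 = 36
Z: 6·5 = 30 | 3·7+1·5+4·1 = 30
J: 6·2 = 12 | 3·4+1·0+4·0 = 12
gcd(6,3,1,4) = 1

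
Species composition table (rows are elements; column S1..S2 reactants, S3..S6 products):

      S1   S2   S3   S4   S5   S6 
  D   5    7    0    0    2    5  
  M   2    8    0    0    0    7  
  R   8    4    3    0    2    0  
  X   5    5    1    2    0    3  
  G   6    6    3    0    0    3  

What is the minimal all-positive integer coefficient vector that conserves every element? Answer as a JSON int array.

Coefficients: [1, 5, 6, 3, 5, 6]

D: 1·5+5·7 = 40 | 6·0+3·0+5·2+6·5 = 40
M: 1·2+5·8 = 42 | 6·0+3·0+5·0+6·7 = 42
R: 1·8+5·4 = 28 | 6·3+3·0+5·2+6·0 = 28
X: 1·5+5·5 = 30 | 6·1+3·2+5·0+6·3 = 30
G: 1·6+5·6 = 36 | 6·3+3·0+5·0+6·3 = 36
gcd(1,5,6,3,5,6) = 1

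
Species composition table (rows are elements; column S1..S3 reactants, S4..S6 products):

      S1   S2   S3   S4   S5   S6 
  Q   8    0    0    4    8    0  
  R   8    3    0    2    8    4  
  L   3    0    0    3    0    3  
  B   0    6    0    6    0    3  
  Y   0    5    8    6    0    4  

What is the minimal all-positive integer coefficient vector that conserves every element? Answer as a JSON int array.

Q: 6·8+4·0+1·0 = 48 | 2·4+5·8+4·0 = 48
R: 6·8+4·3+1·0 = 60 | 2·2+5·8+4·4 = 60
L: 6·3+4·0+1·0 = 18 | 2·3+5·0+4·3 = 18
B: 6·0+4·6+1·0 = 24 | 2·6+5·0+4·3 = 24
Y: 6·0+4·5+1·8 = 28 | 2·6+5·0+4·4 = 28
gcd(6,4,1,2,5,4) = 1

Coefficients: [6, 4, 1, 2, 5, 4]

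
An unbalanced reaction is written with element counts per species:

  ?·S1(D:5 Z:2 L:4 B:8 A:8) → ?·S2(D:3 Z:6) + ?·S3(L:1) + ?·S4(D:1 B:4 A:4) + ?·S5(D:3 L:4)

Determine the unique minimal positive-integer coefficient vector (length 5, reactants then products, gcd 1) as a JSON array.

Coefficients: [3, 1, 4, 6, 2]

D: 3·5 = 15 | 1·3+4·0+6·1+2·3 = 15
Z: 3·2 = 6 | 1·6+4·0+6·0+2·0 = 6
L: 3·4 = 12 | 1·0+4·1+6·0+2·4 = 12
B: 3·8 = 24 | 1·0+4·0+6·4+2·0 = 24
A: 3·8 = 24 | 1·0+4·0+6·4+2·0 = 24
gcd(3,1,4,6,2) = 1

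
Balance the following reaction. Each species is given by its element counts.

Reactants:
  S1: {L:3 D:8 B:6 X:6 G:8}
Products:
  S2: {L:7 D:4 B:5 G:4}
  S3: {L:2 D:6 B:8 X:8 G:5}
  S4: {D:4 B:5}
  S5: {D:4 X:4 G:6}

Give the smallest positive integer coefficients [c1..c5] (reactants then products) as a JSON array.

L: 6·3 = 18 | 2·7+2·2+2·0+5·0 = 18
D: 6·8 = 48 | 2·4+2·6+2·4+5·4 = 48
B: 6·6 = 36 | 2·5+2·8+2·5+5·0 = 36
X: 6·6 = 36 | 2·0+2·8+2·0+5·4 = 36
G: 6·8 = 48 | 2·4+2·5+2·0+5·6 = 48
gcd(6,2,2,2,5) = 1

Coefficients: [6, 2, 2, 2, 5]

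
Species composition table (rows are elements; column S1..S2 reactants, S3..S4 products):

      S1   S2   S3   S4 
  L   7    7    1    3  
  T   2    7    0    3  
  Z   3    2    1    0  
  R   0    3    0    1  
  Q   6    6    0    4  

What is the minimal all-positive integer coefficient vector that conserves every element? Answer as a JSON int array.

Coefficients: [1, 1, 5, 3]

L: 1·7+1·7 = 14 | 5·1+3·3 = 14
T: 1·2+1·7 = 9 | 5·0+3·3 = 9
Z: 1·3+1·2 = 5 | 5·1+3·0 = 5
R: 1·0+1·3 = 3 | 5·0+3·1 = 3
Q: 1·6+1·6 = 12 | 5·0+3·4 = 12
gcd(1,1,5,3) = 1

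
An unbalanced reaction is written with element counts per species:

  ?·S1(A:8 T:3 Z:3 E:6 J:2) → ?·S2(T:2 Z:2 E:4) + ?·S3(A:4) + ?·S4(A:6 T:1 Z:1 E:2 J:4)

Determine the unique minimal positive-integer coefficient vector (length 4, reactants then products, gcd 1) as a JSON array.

Coefficients: [4, 5, 5, 2]

A: 4·8 = 32 | 5·0+5·4+2·6 = 32
T: 4·3 = 12 | 5·2+5·0+2·1 = 12
Z: 4·3 = 12 | 5·2+5·0+2·1 = 12
E: 4·6 = 24 | 5·4+5·0+2·2 = 24
J: 4·2 = 8 | 5·0+5·0+2·4 = 8
gcd(4,5,5,2) = 1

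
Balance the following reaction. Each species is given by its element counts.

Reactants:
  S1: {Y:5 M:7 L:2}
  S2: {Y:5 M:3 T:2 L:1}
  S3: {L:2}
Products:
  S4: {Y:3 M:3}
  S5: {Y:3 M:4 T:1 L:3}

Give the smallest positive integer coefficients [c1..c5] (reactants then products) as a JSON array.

Coefficients: [4, 2, 1, 6, 4]

Y: 4·5+2·5+1·0 = 30 | 6·3+4·3 = 30
M: 4·7+2·3+1·0 = 34 | 6·3+4·4 = 34
T: 4·0+2·2+1·0 = 4 | 6·0+4·1 = 4
L: 4·2+2·1+1·2 = 12 | 6·0+4·3 = 12
gcd(4,2,1,6,4) = 1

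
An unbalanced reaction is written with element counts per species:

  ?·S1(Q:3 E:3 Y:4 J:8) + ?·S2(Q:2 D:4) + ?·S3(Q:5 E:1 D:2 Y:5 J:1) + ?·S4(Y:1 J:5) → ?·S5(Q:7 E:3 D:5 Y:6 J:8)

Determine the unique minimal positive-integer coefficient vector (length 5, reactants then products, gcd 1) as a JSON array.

Coefficients: [5, 6, 3, 1, 6]

Q: 5·3+6·2+3·5+1·0 = 42 | 6·7 = 42
E: 5·3+6·0+3·1+1·0 = 18 | 6·3 = 18
D: 5·0+6·4+3·2+1·0 = 30 | 6·5 = 30
Y: 5·4+6·0+3·5+1·1 = 36 | 6·6 = 36
J: 5·8+6·0+3·1+1·5 = 48 | 6·8 = 48
gcd(5,6,3,1,6) = 1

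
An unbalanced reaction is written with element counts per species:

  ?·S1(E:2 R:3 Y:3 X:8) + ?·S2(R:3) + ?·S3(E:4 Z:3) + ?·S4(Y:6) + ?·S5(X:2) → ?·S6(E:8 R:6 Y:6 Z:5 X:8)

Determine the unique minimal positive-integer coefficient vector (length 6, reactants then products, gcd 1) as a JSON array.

E: 2·2+4·0+5·4+2·0+4·0 = 24 | 3·8 = 24
R: 2·3+4·3+5·0+2·0+4·0 = 18 | 3·6 = 18
Y: 2·3+4·0+5·0+2·6+4·0 = 18 | 3·6 = 18
Z: 2·0+4·0+5·3+2·0+4·0 = 15 | 3·5 = 15
X: 2·8+4·0+5·0+2·0+4·2 = 24 | 3·8 = 24
gcd(2,4,5,2,4,3) = 1

Coefficients: [2, 4, 5, 2, 4, 3]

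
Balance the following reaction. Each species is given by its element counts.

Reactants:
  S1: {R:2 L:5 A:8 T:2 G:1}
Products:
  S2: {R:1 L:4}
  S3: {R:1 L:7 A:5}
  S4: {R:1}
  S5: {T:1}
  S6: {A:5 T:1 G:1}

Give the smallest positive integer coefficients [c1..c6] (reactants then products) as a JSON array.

R: 5·2 = 10 | 1·1+3·1+6·1+5·0+5·0 = 10
L: 5·5 = 25 | 1·4+3·7+6·0+5·0+5·0 = 25
A: 5·8 = 40 | 1·0+3·5+6·0+5·0+5·5 = 40
T: 5·2 = 10 | 1·0+3·0+6·0+5·1+5·1 = 10
G: 5·1 = 5 | 1·0+3·0+6·0+5·0+5·1 = 5
gcd(5,1,3,6,5,5) = 1

Coefficients: [5, 1, 3, 6, 5, 5]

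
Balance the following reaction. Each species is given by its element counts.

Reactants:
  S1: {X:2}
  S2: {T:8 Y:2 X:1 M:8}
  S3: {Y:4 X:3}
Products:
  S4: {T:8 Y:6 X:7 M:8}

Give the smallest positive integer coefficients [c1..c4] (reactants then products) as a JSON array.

T: 3·0+2·8+2·0 = 16 | 2·8 = 16
Y: 3·0+2·2+2·4 = 12 | 2·6 = 12
X: 3·2+2·1+2·3 = 14 | 2·7 = 14
M: 3·0+2·8+2·0 = 16 | 2·8 = 16
gcd(3,2,2,2) = 1

Coefficients: [3, 2, 2, 2]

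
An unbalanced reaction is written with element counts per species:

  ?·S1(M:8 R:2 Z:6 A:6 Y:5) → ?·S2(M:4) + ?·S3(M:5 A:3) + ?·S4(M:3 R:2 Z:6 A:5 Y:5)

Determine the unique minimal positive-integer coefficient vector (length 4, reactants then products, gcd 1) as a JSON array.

M: 6·8 = 48 | 5·4+2·5+6·3 = 48
R: 6·2 = 12 | 5·0+2·0+6·2 = 12
Z: 6·6 = 36 | 5·0+2·0+6·6 = 36
A: 6·6 = 36 | 5·0+2·3+6·5 = 36
Y: 6·5 = 30 | 5·0+2·0+6·5 = 30
gcd(6,5,2,6) = 1

Coefficients: [6, 5, 2, 6]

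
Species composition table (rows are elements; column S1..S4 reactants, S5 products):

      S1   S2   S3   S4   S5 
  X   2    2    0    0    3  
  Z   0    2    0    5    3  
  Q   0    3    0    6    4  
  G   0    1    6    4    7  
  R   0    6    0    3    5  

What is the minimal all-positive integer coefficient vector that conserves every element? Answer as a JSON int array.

X: 5·2+4·2+5·0+2·0 = 18 | 6·3 = 18
Z: 5·0+4·2+5·0+2·5 = 18 | 6·3 = 18
Q: 5·0+4·3+5·0+2·6 = 24 | 6·4 = 24
G: 5·0+4·1+5·6+2·4 = 42 | 6·7 = 42
R: 5·0+4·6+5·0+2·3 = 30 | 6·5 = 30
gcd(5,4,5,2,6) = 1

Coefficients: [5, 4, 5, 2, 6]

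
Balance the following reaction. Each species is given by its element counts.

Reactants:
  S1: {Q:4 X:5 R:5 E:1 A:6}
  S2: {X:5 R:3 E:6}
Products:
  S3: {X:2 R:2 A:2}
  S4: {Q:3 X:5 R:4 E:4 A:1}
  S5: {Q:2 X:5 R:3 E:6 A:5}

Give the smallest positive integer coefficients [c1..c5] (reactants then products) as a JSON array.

Q: 4·4+4·0 = 16 | 5·0+4·3+2·2 = 16
X: 4·5+4·5 = 40 | 5·2+4·5+2·5 = 40
R: 4·5+4·3 = 32 | 5·2+4·4+2·3 = 32
E: 4·1+4·6 = 28 | 5·0+4·4+2·6 = 28
A: 4·6+4·0 = 24 | 5·2+4·1+2·5 = 24
gcd(4,4,5,4,2) = 1

Coefficients: [4, 4, 5, 4, 2]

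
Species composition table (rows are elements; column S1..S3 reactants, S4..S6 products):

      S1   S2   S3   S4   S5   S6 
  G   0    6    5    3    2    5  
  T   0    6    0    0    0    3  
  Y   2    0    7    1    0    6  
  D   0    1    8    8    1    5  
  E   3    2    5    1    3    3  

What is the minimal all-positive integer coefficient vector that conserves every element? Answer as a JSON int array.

Coefficients: [1, 3, 5, 1, 5, 6]

G: 1·0+3·6+5·5 = 43 | 1·3+5·2+6·5 = 43
T: 1·0+3·6+5·0 = 18 | 1·0+5·0+6·3 = 18
Y: 1·2+3·0+5·7 = 37 | 1·1+5·0+6·6 = 37
D: 1·0+3·1+5·8 = 43 | 1·8+5·1+6·5 = 43
E: 1·3+3·2+5·5 = 34 | 1·1+5·3+6·3 = 34
gcd(1,3,5,1,5,6) = 1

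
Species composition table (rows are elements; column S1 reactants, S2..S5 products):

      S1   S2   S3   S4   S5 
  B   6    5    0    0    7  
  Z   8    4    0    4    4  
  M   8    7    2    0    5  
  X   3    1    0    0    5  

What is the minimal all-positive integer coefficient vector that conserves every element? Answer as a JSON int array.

Coefficients: [2, 1, 2, 2, 1]

B: 2·6 = 12 | 1·5+2·0+2·0+1·7 = 12
Z: 2·8 = 16 | 1·4+2·0+2·4+1·4 = 16
M: 2·8 = 16 | 1·7+2·2+2·0+1·5 = 16
X: 2·3 = 6 | 1·1+2·0+2·0+1·5 = 6
gcd(2,1,2,2,1) = 1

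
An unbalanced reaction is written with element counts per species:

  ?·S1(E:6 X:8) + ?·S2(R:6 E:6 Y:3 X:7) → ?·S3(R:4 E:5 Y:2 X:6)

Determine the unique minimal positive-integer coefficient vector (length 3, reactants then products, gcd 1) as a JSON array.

R: 1·0+4·6 = 24 | 6·4 = 24
E: 1·6+4·6 = 30 | 6·5 = 30
Y: 1·0+4·3 = 12 | 6·2 = 12
X: 1·8+4·7 = 36 | 6·6 = 36
gcd(1,4,6) = 1

Coefficients: [1, 4, 6]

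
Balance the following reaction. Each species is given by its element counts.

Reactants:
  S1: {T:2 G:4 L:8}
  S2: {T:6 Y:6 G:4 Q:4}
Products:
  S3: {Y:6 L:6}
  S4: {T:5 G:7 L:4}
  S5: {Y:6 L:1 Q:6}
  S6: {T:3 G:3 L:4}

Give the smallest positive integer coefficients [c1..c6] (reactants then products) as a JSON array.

T: 5·2+3·6 = 28 | 1·0+2·5+2·0+6·3 = 28
Y: 5·0+3·6 = 18 | 1·6+2·0+2·6+6·0 = 18
G: 5·4+3·4 = 32 | 1·0+2·7+2·0+6·3 = 32
L: 5·8+3·0 = 40 | 1·6+2·4+2·1+6·4 = 40
Q: 5·0+3·4 = 12 | 1·0+2·0+2·6+6·0 = 12
gcd(5,3,1,2,2,6) = 1

Coefficients: [5, 3, 1, 2, 2, 6]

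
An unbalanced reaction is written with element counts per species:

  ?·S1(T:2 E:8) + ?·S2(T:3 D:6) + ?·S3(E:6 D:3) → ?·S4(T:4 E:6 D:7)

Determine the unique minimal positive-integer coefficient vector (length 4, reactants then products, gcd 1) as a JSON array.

T: 3·2+6·3+2·0 = 24 | 6·4 = 24
E: 3·8+6·0+2·6 = 36 | 6·6 = 36
D: 3·0+6·6+2·3 = 42 | 6·7 = 42
gcd(3,6,2,6) = 1

Coefficients: [3, 6, 2, 6]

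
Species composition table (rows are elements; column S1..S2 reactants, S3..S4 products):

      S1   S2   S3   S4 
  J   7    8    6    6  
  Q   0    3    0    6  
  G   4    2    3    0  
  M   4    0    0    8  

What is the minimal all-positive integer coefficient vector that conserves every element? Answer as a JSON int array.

Coefficients: [2, 2, 4, 1]

J: 2·7+2·8 = 30 | 4·6+1·6 = 30
Q: 2·0+2·3 = 6 | 4·0+1·6 = 6
G: 2·4+2·2 = 12 | 4·3+1·0 = 12
M: 2·4+2·0 = 8 | 4·0+1·8 = 8
gcd(2,2,4,1) = 1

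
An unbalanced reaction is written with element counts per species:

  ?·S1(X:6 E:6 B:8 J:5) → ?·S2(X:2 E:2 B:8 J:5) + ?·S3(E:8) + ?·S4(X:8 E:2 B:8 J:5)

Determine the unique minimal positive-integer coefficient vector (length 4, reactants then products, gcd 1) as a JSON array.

X: 6·6 = 36 | 2·2+3·0+4·8 = 36
E: 6·6 = 36 | 2·2+3·8+4·2 = 36
B: 6·8 = 48 | 2·8+3·0+4·8 = 48
J: 6·5 = 30 | 2·5+3·0+4·5 = 30
gcd(6,2,3,4) = 1

Coefficients: [6, 2, 3, 4]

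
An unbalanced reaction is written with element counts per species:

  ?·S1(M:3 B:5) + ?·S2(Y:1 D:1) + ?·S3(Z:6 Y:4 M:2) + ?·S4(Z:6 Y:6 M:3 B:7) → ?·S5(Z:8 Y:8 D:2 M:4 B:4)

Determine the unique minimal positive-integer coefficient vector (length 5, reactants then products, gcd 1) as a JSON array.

Coefficients: [1, 6, 3, 1, 3]

Z: 1·0+6·0+3·6+1·6 = 24 | 3·8 = 24
Y: 1·0+6·1+3·4+1·6 = 24 | 3·8 = 24
D: 1·0+6·1+3·0+1·0 = 6 | 3·2 = 6
M: 1·3+6·0+3·2+1·3 = 12 | 3·4 = 12
B: 1·5+6·0+3·0+1·7 = 12 | 3·4 = 12
gcd(1,6,3,1,3) = 1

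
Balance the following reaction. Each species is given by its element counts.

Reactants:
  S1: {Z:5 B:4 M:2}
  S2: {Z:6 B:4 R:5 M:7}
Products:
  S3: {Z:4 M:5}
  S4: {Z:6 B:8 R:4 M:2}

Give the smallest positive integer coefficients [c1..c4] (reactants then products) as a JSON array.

Coefficients: [6, 4, 6, 5]

Z: 6·5+4·6 = 54 | 6·4+5·6 = 54
B: 6·4+4·4 = 40 | 6·0+5·8 = 40
R: 6·0+4·5 = 20 | 6·0+5·4 = 20
M: 6·2+4·7 = 40 | 6·5+5·2 = 40
gcd(6,4,6,5) = 1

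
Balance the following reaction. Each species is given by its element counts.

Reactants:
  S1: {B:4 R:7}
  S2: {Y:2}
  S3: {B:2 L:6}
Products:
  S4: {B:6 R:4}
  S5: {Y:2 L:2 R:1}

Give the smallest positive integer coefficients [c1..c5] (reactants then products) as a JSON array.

B: 1·4+3·0+1·2 = 6 | 1·6+3·0 = 6
Y: 1·0+3·2+1·0 = 6 | 1·0+3·2 = 6
L: 1·0+3·0+1·6 = 6 | 1·0+3·2 = 6
R: 1·7+3·0+1·0 = 7 | 1·4+3·1 = 7
gcd(1,3,1,1,3) = 1

Coefficients: [1, 3, 1, 1, 3]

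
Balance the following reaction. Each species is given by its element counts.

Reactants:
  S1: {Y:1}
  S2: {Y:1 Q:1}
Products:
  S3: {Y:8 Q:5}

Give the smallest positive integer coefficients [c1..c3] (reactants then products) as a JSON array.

Coefficients: [3, 5, 1]

Y: 3·1+5·1 = 8 | 1·8 = 8
Q: 3·0+5·1 = 5 | 1·5 = 5
gcd(3,5,1) = 1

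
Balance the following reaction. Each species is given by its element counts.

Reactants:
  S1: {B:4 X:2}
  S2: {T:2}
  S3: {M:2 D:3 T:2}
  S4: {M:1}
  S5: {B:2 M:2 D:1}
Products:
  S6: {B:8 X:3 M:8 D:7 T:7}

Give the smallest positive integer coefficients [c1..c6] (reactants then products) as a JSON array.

Coefficients: [3, 3, 4, 4, 2, 2]

B: 3·4+3·0+4·0+4·0+2·2 = 16 | 2·8 = 16
X: 3·2+3·0+4·0+4·0+2·0 = 6 | 2·3 = 6
M: 3·0+3·0+4·2+4·1+2·2 = 16 | 2·8 = 16
D: 3·0+3·0+4·3+4·0+2·1 = 14 | 2·7 = 14
T: 3·0+3·2+4·2+4·0+2·0 = 14 | 2·7 = 14
gcd(3,3,4,4,2,2) = 1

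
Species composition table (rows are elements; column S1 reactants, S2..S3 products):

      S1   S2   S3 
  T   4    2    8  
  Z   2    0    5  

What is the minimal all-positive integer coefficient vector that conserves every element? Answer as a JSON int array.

Coefficients: [5, 2, 2]

T: 5·4 = 20 | 2·2+2·8 = 20
Z: 5·2 = 10 | 2·0+2·5 = 10
gcd(5,2,2) = 1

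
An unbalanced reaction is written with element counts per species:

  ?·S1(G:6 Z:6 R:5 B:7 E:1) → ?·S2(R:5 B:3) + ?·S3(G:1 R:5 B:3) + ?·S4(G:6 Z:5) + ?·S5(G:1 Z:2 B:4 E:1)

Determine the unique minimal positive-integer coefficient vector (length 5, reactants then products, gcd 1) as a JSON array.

Coefficients: [5, 4, 1, 4, 5]

G: 5·6 = 30 | 4·0+1·1+4·6+5·1 = 30
Z: 5·6 = 30 | 4·0+1·0+4·5+5·2 = 30
R: 5·5 = 25 | 4·5+1·5+4·0+5·0 = 25
B: 5·7 = 35 | 4·3+1·3+4·0+5·4 = 35
E: 5·1 = 5 | 4·0+1·0+4·0+5·1 = 5
gcd(5,4,1,4,5) = 1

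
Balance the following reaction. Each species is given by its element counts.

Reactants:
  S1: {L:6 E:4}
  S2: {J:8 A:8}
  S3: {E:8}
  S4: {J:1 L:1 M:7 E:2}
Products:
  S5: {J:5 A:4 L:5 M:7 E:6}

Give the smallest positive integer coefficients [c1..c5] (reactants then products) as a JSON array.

Coefficients: [4, 3, 1, 6, 6]

J: 4·0+3·8+1·0+6·1 = 30 | 6·5 = 30
A: 4·0+3·8+1·0+6·0 = 24 | 6·4 = 24
L: 4·6+3·0+1·0+6·1 = 30 | 6·5 = 30
M: 4·0+3·0+1·0+6·7 = 42 | 6·7 = 42
E: 4·4+3·0+1·8+6·2 = 36 | 6·6 = 36
gcd(4,3,1,6,6) = 1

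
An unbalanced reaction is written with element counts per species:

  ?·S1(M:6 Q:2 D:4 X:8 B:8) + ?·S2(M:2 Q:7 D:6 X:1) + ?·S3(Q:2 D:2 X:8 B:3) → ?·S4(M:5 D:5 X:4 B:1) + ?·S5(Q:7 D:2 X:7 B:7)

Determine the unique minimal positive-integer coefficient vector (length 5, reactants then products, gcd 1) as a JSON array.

M: 4·6+3·2+3·0 = 30 | 6·5+5·0 = 30
Q: 4·2+3·7+3·2 = 35 | 6·0+5·7 = 35
D: 4·4+3·6+3·2 = 40 | 6·5+5·2 = 40
X: 4·8+3·1+3·8 = 59 | 6·4+5·7 = 59
B: 4·8+3·0+3·3 = 41 | 6·1+5·7 = 41
gcd(4,3,3,6,5) = 1

Coefficients: [4, 3, 3, 6, 5]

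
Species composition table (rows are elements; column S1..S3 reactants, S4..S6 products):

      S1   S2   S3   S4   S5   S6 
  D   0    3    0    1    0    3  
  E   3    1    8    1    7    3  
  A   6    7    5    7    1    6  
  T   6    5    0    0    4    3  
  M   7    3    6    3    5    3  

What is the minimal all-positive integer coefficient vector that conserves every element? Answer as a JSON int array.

Coefficients: [1, 4, 5, 6, 5, 2]

D: 1·0+4·3+5·0 = 12 | 6·1+5·0+2·3 = 12
E: 1·3+4·1+5·8 = 47 | 6·1+5·7+2·3 = 47
A: 1·6+4·7+5·5 = 59 | 6·7+5·1+2·6 = 59
T: 1·6+4·5+5·0 = 26 | 6·0+5·4+2·3 = 26
M: 1·7+4·3+5·6 = 49 | 6·3+5·5+2·3 = 49
gcd(1,4,5,6,5,2) = 1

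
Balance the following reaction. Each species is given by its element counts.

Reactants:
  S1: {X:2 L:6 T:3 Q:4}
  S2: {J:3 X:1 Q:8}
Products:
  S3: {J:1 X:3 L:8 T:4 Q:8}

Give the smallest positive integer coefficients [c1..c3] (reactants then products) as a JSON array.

Coefficients: [4, 1, 3]

J: 4·0+1·3 = 3 | 3·1 = 3
X: 4·2+1·1 = 9 | 3·3 = 9
L: 4·6+1·0 = 24 | 3·8 = 24
T: 4·3+1·0 = 12 | 3·4 = 12
Q: 4·4+1·8 = 24 | 3·8 = 24
gcd(4,1,3) = 1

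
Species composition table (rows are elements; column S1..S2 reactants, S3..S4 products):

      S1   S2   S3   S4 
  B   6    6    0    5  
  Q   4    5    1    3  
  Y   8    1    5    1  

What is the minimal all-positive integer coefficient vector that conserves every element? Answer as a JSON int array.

B: 3·6+2·6 = 30 | 4·0+6·5 = 30
Q: 3·4+2·5 = 22 | 4·1+6·3 = 22
Y: 3·8+2·1 = 26 | 4·5+6·1 = 26
gcd(3,2,4,6) = 1

Coefficients: [3, 2, 4, 6]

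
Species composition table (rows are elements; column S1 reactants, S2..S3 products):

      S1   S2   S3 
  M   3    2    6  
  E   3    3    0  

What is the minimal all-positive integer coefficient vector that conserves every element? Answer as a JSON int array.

Coefficients: [6, 6, 1]

M: 6·3 = 18 | 6·2+1·6 = 18
E: 6·3 = 18 | 6·3+1·0 = 18
gcd(6,6,1) = 1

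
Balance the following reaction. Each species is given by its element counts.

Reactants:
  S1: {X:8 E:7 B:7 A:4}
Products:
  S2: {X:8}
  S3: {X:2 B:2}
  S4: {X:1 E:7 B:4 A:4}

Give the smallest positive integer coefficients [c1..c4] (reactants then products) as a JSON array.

Coefficients: [2, 1, 3, 2]

X: 2·8 = 16 | 1·8+3·2+2·1 = 16
E: 2·7 = 14 | 1·0+3·0+2·7 = 14
B: 2·7 = 14 | 1·0+3·2+2·4 = 14
A: 2·4 = 8 | 1·0+3·0+2·4 = 8
gcd(2,1,3,2) = 1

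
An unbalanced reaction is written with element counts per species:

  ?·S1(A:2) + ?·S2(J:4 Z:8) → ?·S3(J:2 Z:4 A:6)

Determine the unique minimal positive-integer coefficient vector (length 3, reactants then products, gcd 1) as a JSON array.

J: 6·0+1·4 = 4 | 2·2 = 4
Z: 6·0+1·8 = 8 | 2·4 = 8
A: 6·2+1·0 = 12 | 2·6 = 12
gcd(6,1,2) = 1

Coefficients: [6, 1, 2]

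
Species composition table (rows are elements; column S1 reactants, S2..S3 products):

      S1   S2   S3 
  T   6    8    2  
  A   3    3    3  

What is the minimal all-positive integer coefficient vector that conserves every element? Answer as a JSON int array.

T: 3·6 = 18 | 2·8+1·2 = 18
A: 3·3 = 9 | 2·3+1·3 = 9
gcd(3,2,1) = 1

Coefficients: [3, 2, 1]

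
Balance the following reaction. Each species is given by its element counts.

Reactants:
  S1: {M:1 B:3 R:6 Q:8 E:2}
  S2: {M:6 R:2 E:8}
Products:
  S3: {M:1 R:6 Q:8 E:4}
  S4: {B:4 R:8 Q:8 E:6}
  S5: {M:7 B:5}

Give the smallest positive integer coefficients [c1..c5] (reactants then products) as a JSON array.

M: 3·1+1·6 = 9 | 2·1+1·0+1·7 = 9
B: 3·3+1·0 = 9 | 2·0+1·4+1·5 = 9
R: 3·6+1·2 = 20 | 2·6+1·8+1·0 = 20
Q: 3·8+1·0 = 24 | 2·8+1·8+1·0 = 24
E: 3·2+1·8 = 14 | 2·4+1·6+1·0 = 14
gcd(3,1,2,1,1) = 1

Coefficients: [3, 1, 2, 1, 1]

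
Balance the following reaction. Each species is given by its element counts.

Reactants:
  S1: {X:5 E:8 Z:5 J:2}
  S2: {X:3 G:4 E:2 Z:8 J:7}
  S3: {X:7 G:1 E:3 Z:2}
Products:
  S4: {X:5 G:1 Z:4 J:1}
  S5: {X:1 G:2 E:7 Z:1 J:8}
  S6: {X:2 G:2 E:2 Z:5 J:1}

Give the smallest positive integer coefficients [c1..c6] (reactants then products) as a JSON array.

Coefficients: [1, 3, 2, 4, 2, 3]

X: 1·5+3·3+2·7 = 28 | 4·5+2·1+3·2 = 28
G: 1·0+3·4+2·1 = 14 | 4·1+2·2+3·2 = 14
E: 1·8+3·2+2·3 = 20 | 4·0+2·7+3·2 = 20
Z: 1·5+3·8+2·2 = 33 | 4·4+2·1+3·5 = 33
J: 1·2+3·7+2·0 = 23 | 4·1+2·8+3·1 = 23
gcd(1,3,2,4,2,3) = 1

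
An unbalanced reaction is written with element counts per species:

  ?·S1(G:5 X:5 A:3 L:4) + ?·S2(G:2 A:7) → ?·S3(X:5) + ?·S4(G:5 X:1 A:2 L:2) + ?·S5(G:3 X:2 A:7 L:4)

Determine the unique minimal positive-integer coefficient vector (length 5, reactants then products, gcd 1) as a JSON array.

Coefficients: [5, 2, 3, 4, 3]

G: 5·5+2·2 = 29 | 3·0+4·5+3·3 = 29
X: 5·5+2·0 = 25 | 3·5+4·1+3·2 = 25
A: 5·3+2·7 = 29 | 3·0+4·2+3·7 = 29
L: 5·4+2·0 = 20 | 3·0+4·2+3·4 = 20
gcd(5,2,3,4,3) = 1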